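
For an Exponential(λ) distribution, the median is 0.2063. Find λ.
λ = 3.3599

For X ~ Exponential(λ), the CDF is F(x) = 1 - e^(-λx).
The median m satisfies F(m) = 0.5:
1 - e^(-λm) = 0.5
e^(-λm) = 0.5
λm = ln(2)
m = ln(2) / λ

Given m = 0.2063:
λ = ln(2) / 0.2063 = 0.693147 / 0.2063 = 3.3599

Verification: ln(2) / 3.3599 = 0.2063 ✓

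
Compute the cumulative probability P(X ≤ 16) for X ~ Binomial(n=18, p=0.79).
0.916905

We have X ~ Binomial(n=18, p=0.79).

The CDF gives us P(X ≤ k).

Using the CDF:
P(X ≤ 16) = 0.916905

This means there's approximately a 91.7% chance that X is at most 16.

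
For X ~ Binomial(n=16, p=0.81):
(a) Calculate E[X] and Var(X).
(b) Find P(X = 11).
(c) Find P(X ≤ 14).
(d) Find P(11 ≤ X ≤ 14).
(a) E[X] = 12.9600, Var(X) = 2.4624
(b) P(X = 11) = 0.106509
(c) P(X ≤ 14) = 0.836794
(d) P(11 ≤ X ≤ 14) = 0.770589

We have X ~ Binomial(n=16, p=0.81).

(a) Moments:
E[X] = 12.9600
Var(X) = 2.4624
σ = √Var(X) = 1.5692

(b) Point probability using PMF:
P(X = 11) = 0.106509

(c) Cumulative probability using CDF:
P(X ≤ 14) = F(14) = 0.836794

(d) Range probability:
P(11 ≤ X ≤ 14) = P(X ≤ 14) - P(X ≤ 10)
                   = F(14) - F(10)
                   = 0.836794 - 0.066205
                   = 0.770589

This means approximately 77.1% of outcomes fall in the interval [11, 14].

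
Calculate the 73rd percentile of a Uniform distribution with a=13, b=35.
29.0600

We have X ~ Uniform(a=13, b=35).

We want to find x such that P(X ≤ x) = 0.73.

This is the 73rd percentile, which means 73% of values fall below this point.

Using the inverse CDF (quantile function):
x = F⁻¹(0.73) = 29.0600

Verification: P(X ≤ 29.0600) = 0.73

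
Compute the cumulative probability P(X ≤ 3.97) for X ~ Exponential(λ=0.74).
0.947018

We have X ~ Exponential(λ=0.74).

The CDF gives us P(X ≤ k).

Using the CDF:
P(X ≤ 3.97) = 0.947018

This means there's approximately a 94.7% chance that X is at most 3.97.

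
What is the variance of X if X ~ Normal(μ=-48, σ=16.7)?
278.8900

We have X ~ Normal(μ=-48, σ=16.7).

For a Normal distribution with μ=-48, σ=16.7:
Var(X) = 278.8900

The variance measures the spread of the distribution around the mean.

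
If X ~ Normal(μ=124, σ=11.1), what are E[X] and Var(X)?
E[X] = 124.0000, Var(X) = 123.2100

We have X ~ Normal(μ=124, σ=11.1).

For a Normal distribution with μ=124, σ=11.1:

Expected value:
E[X] = 124.0000

Variance:
Var(X) = 123.2100

Standard deviation:
σ = √Var(X) = 11.1000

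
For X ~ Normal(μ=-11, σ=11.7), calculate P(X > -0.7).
0.189337

We have X ~ Normal(μ=-11, σ=11.7).

P(X > -0.7) = 1 - P(X ≤ -0.7)
                = 1 - F(-0.7)
                = 1 - 0.810663
                = 0.189337

So there's approximately a 18.9% chance that X exceeds -0.7.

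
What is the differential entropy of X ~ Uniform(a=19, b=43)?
3.1781 nats

We have X ~ Uniform(a=19, b=43).

The differential entropy measures the uncertainty or information content of the distribution.

For a Uniform distribution with a=19, b=43:
h(X) = 3.1781 nats

(In bits, this would be 4.5850 bits.)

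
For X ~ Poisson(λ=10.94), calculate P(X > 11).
0.413571

We have X ~ Poisson(λ=10.94).

P(X > 11) = 1 - P(X ≤ 11)
                = 1 - F(11)
                = 1 - 0.586429
                = 0.413571

So there's approximately a 41.4% chance that X exceeds 11.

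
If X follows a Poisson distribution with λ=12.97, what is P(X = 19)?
0.026790

We have X ~ Poisson(λ=12.97).

For a Poisson distribution, the PMF gives us the probability of each outcome.

Using the PMF formula:
P(X = 19) = 0.026790

Rounded to 4 decimal places: 0.0268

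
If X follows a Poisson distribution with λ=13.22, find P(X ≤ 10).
0.233271

We have X ~ Poisson(λ=13.22).

The CDF gives us P(X ≤ k).

Using the CDF:
P(X ≤ 10) = 0.233271

This means there's approximately a 23.3% chance that X is at most 10.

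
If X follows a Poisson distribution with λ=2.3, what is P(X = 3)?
0.203308

We have X ~ Poisson(λ=2.3).

For a Poisson distribution, the PMF gives us the probability of each outcome.

Using the PMF formula:
P(X = 3) = 0.203308

Rounded to 4 decimal places: 0.2033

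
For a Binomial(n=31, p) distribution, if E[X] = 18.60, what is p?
p = 0.6

For a Binomial(n, p) distribution:
E[X] = n × p

Given n = 31 and E[X] = 18.60:
18.60 = 31 × p
p = 18.60 / 31 = 0.6

Verification: Binomial(31, 0.6) has E[X] = 18.60 ✓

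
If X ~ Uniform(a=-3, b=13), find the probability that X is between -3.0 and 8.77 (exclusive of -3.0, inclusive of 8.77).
0.735625

We have X ~ Uniform(a=-3, b=13).

To find P(-3.0 < X ≤ 8.77), we use:
P(-3.0 < X ≤ 8.77) = P(X ≤ 8.77) - P(X ≤ -3.0)
                 = F(8.77) - F(-3.0)
                 = 0.735625 - 0.000000
                 = 0.735625

So there's approximately a 73.6% chance that X falls in this range.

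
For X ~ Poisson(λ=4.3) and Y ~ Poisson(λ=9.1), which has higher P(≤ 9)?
X has higher probability (P(X ≤ 9) = 0.9871 > P(Y ≤ 9) = 0.5742)

Compute P(≤ 9) for each distribution:

X ~ Poisson(λ=4.3):
P(X ≤ 9) = 0.9871

Y ~ Poisson(λ=9.1):
P(Y ≤ 9) = 0.5742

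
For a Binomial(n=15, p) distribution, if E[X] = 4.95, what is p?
p = 0.33

For a Binomial(n, p) distribution:
E[X] = n × p

Given n = 15 and E[X] = 4.95:
4.95 = 15 × p
p = 4.95 / 15 = 0.33

Verification: Binomial(15, 0.33) has E[X] = 4.95 ✓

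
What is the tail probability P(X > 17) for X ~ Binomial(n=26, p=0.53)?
0.070541

We have X ~ Binomial(n=26, p=0.53).

P(X > 17) = 1 - P(X ≤ 17)
                = 1 - F(17)
                = 1 - 0.929459
                = 0.070541

So there's approximately a 7.1% chance that X exceeds 17.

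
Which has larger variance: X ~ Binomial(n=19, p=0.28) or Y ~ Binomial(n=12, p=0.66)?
X has larger variance (3.8304 > 2.6928)

Compute the variance for each distribution:

X ~ Binomial(n=19, p=0.28):
Var(X) = 3.8304

Y ~ Binomial(n=12, p=0.66):
Var(Y) = 2.6928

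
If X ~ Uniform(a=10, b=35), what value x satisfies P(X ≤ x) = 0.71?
27.7500

We have X ~ Uniform(a=10, b=35).

We want to find x such that P(X ≤ x) = 0.71.

This is the 71st percentile, which means 71% of values fall below this point.

Using the inverse CDF (quantile function):
x = F⁻¹(0.71) = 27.7500

Verification: P(X ≤ 27.7500) = 0.71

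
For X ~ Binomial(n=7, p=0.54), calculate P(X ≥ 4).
0.586942

We have X ~ Binomial(n=7, p=0.54).

For discrete distributions, P(X ≥ 4) = 1 - P(X ≤ 3).

P(X ≤ 3) = 0.413058
P(X ≥ 4) = 1 - 0.413058 = 0.586942

So there's approximately a 58.7% chance that X is at least 4.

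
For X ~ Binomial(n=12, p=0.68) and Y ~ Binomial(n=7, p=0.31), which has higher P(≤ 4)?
Y has higher probability (P(Y ≤ 4) = 0.9668 > P(X ≤ 4) = 0.0144)

Compute P(≤ 4) for each distribution:

X ~ Binomial(n=12, p=0.68):
P(X ≤ 4) = 0.0144

Y ~ Binomial(n=7, p=0.31):
P(Y ≤ 4) = 0.9668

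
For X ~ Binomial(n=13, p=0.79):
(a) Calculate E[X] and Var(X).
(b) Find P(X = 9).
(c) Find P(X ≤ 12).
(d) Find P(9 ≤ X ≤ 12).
(a) E[X] = 10.2700, Var(X) = 2.1567
(b) P(X = 9) = 0.166658
(c) P(X ≤ 12) = 0.953318
(d) P(9 ≤ X ≤ 12) = 0.836054

We have X ~ Binomial(n=13, p=0.79).

(a) Moments:
E[X] = 10.2700
Var(X) = 2.1567
σ = √Var(X) = 1.4686

(b) Point probability using PMF:
P(X = 9) = 0.166658

(c) Cumulative probability using CDF:
P(X ≤ 12) = F(12) = 0.953318

(d) Range probability:
P(9 ≤ X ≤ 12) = P(X ≤ 12) - P(X ≤ 8)
                   = F(12) - F(8)
                   = 0.953318 - 0.117264
                   = 0.836054

This means approximately 83.6% of outcomes fall in the interval [9, 12].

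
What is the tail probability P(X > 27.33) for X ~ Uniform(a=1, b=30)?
0.092069

We have X ~ Uniform(a=1, b=30).

P(X > 27.33) = 1 - P(X ≤ 27.33)
                = 1 - F(27.33)
                = 1 - 0.907931
                = 0.092069

So there's approximately a 9.2% chance that X exceeds 27.33.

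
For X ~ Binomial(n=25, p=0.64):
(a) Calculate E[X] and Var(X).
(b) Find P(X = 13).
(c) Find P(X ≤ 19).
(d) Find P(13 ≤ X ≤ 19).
(a) E[X] = 16.0000, Var(X) = 5.7600
(b) P(X = 13) = 0.074473
(c) P(X ≤ 19) = 0.931810
(d) P(13 ≤ X ≤ 19) = 0.857317

We have X ~ Binomial(n=25, p=0.64).

(a) Moments:
E[X] = 16.0000
Var(X) = 5.7600
σ = √Var(X) = 2.4000

(b) Point probability using PMF:
P(X = 13) = 0.074473

(c) Cumulative probability using CDF:
P(X ≤ 19) = F(19) = 0.931810

(d) Range probability:
P(13 ≤ X ≤ 19) = P(X ≤ 19) - P(X ≤ 12)
                   = F(19) - F(12)
                   = 0.931810 - 0.074493
                   = 0.857317

This means approximately 85.7% of outcomes fall in the interval [13, 19].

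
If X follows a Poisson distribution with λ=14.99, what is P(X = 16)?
0.095969

We have X ~ Poisson(λ=14.99).

For a Poisson distribution, the PMF gives us the probability of each outcome.

Using the PMF formula:
P(X = 16) = 0.095969

Rounded to 4 decimal places: 0.0960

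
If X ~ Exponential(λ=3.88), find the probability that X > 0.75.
0.054476

We have X ~ Exponential(λ=3.88).

P(X > 0.75) = 1 - P(X ≤ 0.75)
                = 1 - F(0.75)
                = 1 - 0.945524
                = 0.054476

So there's approximately a 5.4% chance that X exceeds 0.75.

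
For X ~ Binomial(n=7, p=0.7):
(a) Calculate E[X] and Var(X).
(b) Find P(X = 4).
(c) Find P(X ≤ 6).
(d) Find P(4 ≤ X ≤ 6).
(a) E[X] = 4.9000, Var(X) = 1.4700
(b) P(X = 4) = 0.226894
(c) P(X ≤ 6) = 0.917646
(d) P(4 ≤ X ≤ 6) = 0.791610

We have X ~ Binomial(n=7, p=0.7).

(a) Moments:
E[X] = 4.9000
Var(X) = 1.4700
σ = √Var(X) = 1.2124

(b) Point probability using PMF:
P(X = 4) = 0.226894

(c) Cumulative probability using CDF:
P(X ≤ 6) = F(6) = 0.917646

(d) Range probability:
P(4 ≤ X ≤ 6) = P(X ≤ 6) - P(X ≤ 3)
                   = F(6) - F(3)
                   = 0.917646 - 0.126036
                   = 0.791610

This means approximately 79.2% of outcomes fall in the interval [4, 6].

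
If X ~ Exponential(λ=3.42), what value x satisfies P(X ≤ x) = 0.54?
0.2271

We have X ~ Exponential(λ=3.42).

We want to find x such that P(X ≤ x) = 0.54.

This is the 54th percentile, which means 54% of values fall below this point.

Using the inverse CDF (quantile function):
x = F⁻¹(0.54) = 0.2271

Verification: P(X ≤ 0.2271) = 0.54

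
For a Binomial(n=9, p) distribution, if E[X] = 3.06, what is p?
p = 0.34

For a Binomial(n, p) distribution:
E[X] = n × p

Given n = 9 and E[X] = 3.06:
3.06 = 9 × p
p = 3.06 / 9 = 0.34

Verification: Binomial(9, 0.34) has E[X] = 3.06 ✓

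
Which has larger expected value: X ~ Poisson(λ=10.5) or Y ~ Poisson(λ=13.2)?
Y has larger mean (13.2000 > 10.5000)

Compute the expected value for each distribution:

X ~ Poisson(λ=10.5):
E[X] = 10.5000

Y ~ Poisson(λ=13.2):
E[Y] = 13.2000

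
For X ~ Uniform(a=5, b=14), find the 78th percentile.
12.0200

We have X ~ Uniform(a=5, b=14).

We want to find x such that P(X ≤ x) = 0.78.

This is the 78th percentile, which means 78% of values fall below this point.

Using the inverse CDF (quantile function):
x = F⁻¹(0.78) = 12.0200

Verification: P(X ≤ 12.0200) = 0.78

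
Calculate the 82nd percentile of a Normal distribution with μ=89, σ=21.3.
108.4973

We have X ~ Normal(μ=89, σ=21.3).

We want to find x such that P(X ≤ x) = 0.82.

This is the 82nd percentile, which means 82% of values fall below this point.

Using the inverse CDF (quantile function):
x = F⁻¹(0.82) = 108.4973

Verification: P(X ≤ 108.4973) = 0.82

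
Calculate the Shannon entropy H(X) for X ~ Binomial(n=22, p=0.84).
1.9436 nats

We have X ~ Binomial(n=22, p=0.84).

The Shannon entropy measures the uncertainty or information content of the distribution.

For a Binomial distribution with n=22, p=0.84:
H(X) = 1.9436 nats

(In bits, this would be 2.8040 bits.)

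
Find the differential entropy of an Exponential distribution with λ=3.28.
-0.1878 nats

We have X ~ Exponential(λ=3.28).

The differential entropy measures the uncertainty or information content of the distribution.

For an Exponential distribution with λ=3.28:
h(X) = -0.1878 nats

(In bits, this would be -0.2710 bits.)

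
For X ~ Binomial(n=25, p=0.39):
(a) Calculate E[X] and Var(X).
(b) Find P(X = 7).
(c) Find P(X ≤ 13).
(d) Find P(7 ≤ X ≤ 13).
(a) E[X] = 9.7500, Var(X) = 5.9475
(b) P(X = 7) = 0.090212
(c) P(X ≤ 13) = 0.936340
(d) P(7 ≤ X ≤ 13) = 0.847695

We have X ~ Binomial(n=25, p=0.39).

(a) Moments:
E[X] = 9.7500
Var(X) = 5.9475
σ = √Var(X) = 2.4387

(b) Point probability using PMF:
P(X = 7) = 0.090212

(c) Cumulative probability using CDF:
P(X ≤ 13) = F(13) = 0.936340

(d) Range probability:
P(7 ≤ X ≤ 13) = P(X ≤ 13) - P(X ≤ 6)
                   = F(13) - F(6)
                   = 0.936340 - 0.088644
                   = 0.847695

This means approximately 84.8% of outcomes fall in the interval [7, 13].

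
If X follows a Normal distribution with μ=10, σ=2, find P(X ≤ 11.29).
0.740536

We have X ~ Normal(μ=10, σ=2).

The CDF gives us P(X ≤ k).

Using the CDF:
P(X ≤ 11.29) = 0.740536

This means there's approximately a 74.1% chance that X is at most 11.29.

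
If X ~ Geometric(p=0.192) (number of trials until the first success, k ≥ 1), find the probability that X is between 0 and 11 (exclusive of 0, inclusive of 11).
0.904165

We have X ~ Geometric(p=0.192) (number of trials until the first success, k ≥ 1).

To find P(0 < X ≤ 11), we use:
P(0 < X ≤ 11) = P(X ≤ 11) - P(X ≤ 0)
                 = F(11) - F(0)
                 = 0.904165 - 0.000000
                 = 0.904165

So there's approximately a 90.4% chance that X falls in this range.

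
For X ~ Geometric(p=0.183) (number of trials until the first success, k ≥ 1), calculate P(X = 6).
0.066613

We have X ~ Geometric(p=0.183) (number of trials until the first success, k ≥ 1).

For a Geometric distribution, the PMF gives us the probability of each outcome.

Using the PMF formula:
P(X = 6) = 0.066613

Rounded to 4 decimal places: 0.0666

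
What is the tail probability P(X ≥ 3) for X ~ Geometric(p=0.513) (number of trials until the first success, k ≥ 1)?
0.237169

We have X ~ Geometric(p=0.513) (number of trials until the first success, k ≥ 1).

For discrete distributions, P(X ≥ 3) = 1 - P(X ≤ 2).

P(X ≤ 2) = 0.762831
P(X ≥ 3) = 1 - 0.762831 = 0.237169

So there's approximately a 23.7% chance that X is at least 3.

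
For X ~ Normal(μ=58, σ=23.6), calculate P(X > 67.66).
0.341152

We have X ~ Normal(μ=58, σ=23.6).

P(X > 67.66) = 1 - P(X ≤ 67.66)
                = 1 - F(67.66)
                = 1 - 0.658848
                = 0.341152

So there's approximately a 34.1% chance that X exceeds 67.66.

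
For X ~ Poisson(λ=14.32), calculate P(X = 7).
0.014794

We have X ~ Poisson(λ=14.32).

For a Poisson distribution, the PMF gives us the probability of each outcome.

Using the PMF formula:
P(X = 7) = 0.014794

Rounded to 4 decimal places: 0.0148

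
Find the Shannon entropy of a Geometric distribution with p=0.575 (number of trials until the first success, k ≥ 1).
1.1858 nats

We have X ~ Geometric(p=0.575) (number of trials until the first success, k ≥ 1).

The Shannon entropy measures the uncertainty or information content of the distribution.

For a Geometric distribution with p=0.575 (number of trials until the first success, k ≥ 1):
H(X) = 1.1858 nats

(In bits, this would be 1.7108 bits.)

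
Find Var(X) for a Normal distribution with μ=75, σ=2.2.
4.8400

We have X ~ Normal(μ=75, σ=2.2).

For a Normal distribution with μ=75, σ=2.2:
Var(X) = 4.8400

The variance measures the spread of the distribution around the mean.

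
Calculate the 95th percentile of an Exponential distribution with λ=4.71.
0.6360

We have X ~ Exponential(λ=4.71).

We want to find x such that P(X ≤ x) = 0.95.

This is the 95th percentile, which means 95% of values fall below this point.

Using the inverse CDF (quantile function):
x = F⁻¹(0.95) = 0.6360

Verification: P(X ≤ 0.6360) = 0.95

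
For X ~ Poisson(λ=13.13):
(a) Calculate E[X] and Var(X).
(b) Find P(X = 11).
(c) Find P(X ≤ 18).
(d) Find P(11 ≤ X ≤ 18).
(a) E[X] = 13.1300, Var(X) = 13.1300
(b) P(X = 11) = 0.099419
(c) P(X ≤ 18) = 0.924876
(d) P(11 ≤ X ≤ 18) = 0.684190

We have X ~ Poisson(λ=13.13).

(a) Moments:
E[X] = 13.1300
Var(X) = 13.1300
σ = √Var(X) = 3.6235

(b) Point probability using PMF:
P(X = 11) = 0.099419

(c) Cumulative probability using CDF:
P(X ≤ 18) = F(18) = 0.924876

(d) Range probability:
P(11 ≤ X ≤ 18) = P(X ≤ 18) - P(X ≤ 10)
                   = F(18) - F(10)
                   = 0.924876 - 0.240687
                   = 0.684190

This means approximately 68.4% of outcomes fall in the interval [11, 18].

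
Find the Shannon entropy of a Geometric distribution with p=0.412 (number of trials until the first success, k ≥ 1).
1.6446 nats

We have X ~ Geometric(p=0.412) (number of trials until the first success, k ≥ 1).

The Shannon entropy measures the uncertainty or information content of the distribution.

For a Geometric distribution with p=0.412 (number of trials until the first success, k ≥ 1):
H(X) = 1.6446 nats

(In bits, this would be 2.3727 bits.)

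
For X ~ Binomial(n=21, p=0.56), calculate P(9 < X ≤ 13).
0.616040

We have X ~ Binomial(n=21, p=0.56).

To find P(9 < X ≤ 13), we use:
P(9 < X ≤ 13) = P(X ≤ 13) - P(X ≤ 9)
                 = F(13) - F(9)
                 = 0.776262 - 0.160223
                 = 0.616040

So there's approximately a 61.6% chance that X falls in this range.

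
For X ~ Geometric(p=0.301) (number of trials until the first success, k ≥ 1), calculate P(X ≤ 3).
0.658468

We have X ~ Geometric(p=0.301) (number of trials until the first success, k ≥ 1).

The CDF gives us P(X ≤ k).

Using the CDF:
P(X ≤ 3) = 0.658468

This means there's approximately a 65.8% chance that X is at most 3.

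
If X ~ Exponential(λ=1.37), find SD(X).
0.7299

We have X ~ Exponential(λ=1.37).

For an Exponential distribution with λ=1.37:
σ = √Var(X) = 0.7299

The standard deviation is the square root of the variance.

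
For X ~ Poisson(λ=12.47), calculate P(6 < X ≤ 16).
0.836034

We have X ~ Poisson(λ=12.47).

To find P(6 < X ≤ 16), we use:
P(6 < X ≤ 16) = P(X ≤ 16) - P(X ≤ 6)
                 = F(16) - F(6)
                 = 0.871198 - 0.035164
                 = 0.836034

So there's approximately a 83.6% chance that X falls in this range.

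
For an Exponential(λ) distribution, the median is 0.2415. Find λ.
λ = 2.8702

For X ~ Exponential(λ), the CDF is F(x) = 1 - e^(-λx).
The median m satisfies F(m) = 0.5:
1 - e^(-λm) = 0.5
e^(-λm) = 0.5
λm = ln(2)
m = ln(2) / λ

Given m = 0.2415:
λ = ln(2) / 0.2415 = 0.693147 / 0.2415 = 2.8702

Verification: ln(2) / 2.8702 = 0.2415 ✓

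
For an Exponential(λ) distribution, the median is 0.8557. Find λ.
λ = 0.8100

For X ~ Exponential(λ), the CDF is F(x) = 1 - e^(-λx).
The median m satisfies F(m) = 0.5:
1 - e^(-λm) = 0.5
e^(-λm) = 0.5
λm = ln(2)
m = ln(2) / λ

Given m = 0.8557:
λ = ln(2) / 0.8557 = 0.693147 / 0.8557 = 0.8100

Verification: ln(2) / 0.8100 = 0.8557 ✓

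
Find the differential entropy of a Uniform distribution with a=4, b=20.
2.7726 nats

We have X ~ Uniform(a=4, b=20).

The differential entropy measures the uncertainty or information content of the distribution.

For a Uniform distribution with a=4, b=20:
h(X) = 2.7726 nats

(In bits, this would be 4.0000 bits.)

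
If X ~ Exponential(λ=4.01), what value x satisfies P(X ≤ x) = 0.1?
0.0263

We have X ~ Exponential(λ=4.01).

We want to find x such that P(X ≤ x) = 0.1.

This is the 10th percentile, which means 10% of values fall below this point.

Using the inverse CDF (quantile function):
x = F⁻¹(0.1) = 0.0263

Verification: P(X ≤ 0.0263) = 0.1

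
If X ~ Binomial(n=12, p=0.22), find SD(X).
1.4350

We have X ~ Binomial(n=12, p=0.22).

For a Binomial distribution with n=12, p=0.22:
σ = √Var(X) = 1.4350

The standard deviation is the square root of the variance.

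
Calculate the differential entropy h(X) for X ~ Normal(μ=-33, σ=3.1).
2.5503 nats

We have X ~ Normal(μ=-33, σ=3.1).

The differential entropy measures the uncertainty or information content of the distribution.

For a Normal distribution with μ=-33, σ=3.1:
h(X) = 2.5503 nats

(In bits, this would be 3.6794 bits.)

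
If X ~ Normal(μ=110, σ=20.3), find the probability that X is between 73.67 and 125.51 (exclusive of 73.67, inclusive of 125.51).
0.740823

We have X ~ Normal(μ=110, σ=20.3).

To find P(73.67 < X ≤ 125.51), we use:
P(73.67 < X ≤ 125.51) = P(X ≤ 125.51) - P(X ≤ 73.67)
                 = F(125.51) - F(73.67)
                 = 0.777578 - 0.036755
                 = 0.740823

So there's approximately a 74.1% chance that X falls in this range.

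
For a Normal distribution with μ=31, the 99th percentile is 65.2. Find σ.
σ = 14.7012

For X ~ Normal(μ, σ), the p-th percentile satisfies x = μ + z_p × σ,
where z_p = Φ⁻¹(p) is the standard normal quantile.

Step 1: z_{0.99} = Φ⁻¹(0.99) = 2.3263

Step 2: Solve for σ:
65.2 = 31 + 2.3263 × σ
σ = (65.2 - 31) / 2.3263
σ = 34.20 / 2.3263
σ = 14.7012

Verification: μ + z × σ = 31 + 2.3263 × 14.7012 = 65.20 ✓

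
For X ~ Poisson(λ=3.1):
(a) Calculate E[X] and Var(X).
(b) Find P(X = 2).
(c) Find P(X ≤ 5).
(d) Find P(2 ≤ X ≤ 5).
(a) E[X] = 3.1000, Var(X) = 3.1000
(b) P(X = 2) = 0.216461
(c) P(X ≤ 5) = 0.905666
(d) P(2 ≤ X ≤ 5) = 0.720964

We have X ~ Poisson(λ=3.1).

(a) Moments:
E[X] = 3.1000
Var(X) = 3.1000
σ = √Var(X) = 1.7607

(b) Point probability using PMF:
P(X = 2) = 0.216461

(c) Cumulative probability using CDF:
P(X ≤ 5) = F(5) = 0.905666

(d) Range probability:
P(2 ≤ X ≤ 5) = P(X ≤ 5) - P(X ≤ 1)
                   = F(5) - F(1)
                   = 0.905666 - 0.184702
                   = 0.720964

This means approximately 72.1% of outcomes fall in the interval [2, 5].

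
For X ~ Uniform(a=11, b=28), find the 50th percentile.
19.5000

We have X ~ Uniform(a=11, b=28).

We want to find x such that P(X ≤ x) = 0.5.

This is the 50th percentile, which means 50% of values fall below this point.

Using the inverse CDF (quantile function):
x = F⁻¹(0.5) = 19.5000

Verification: P(X ≤ 19.5000) = 0.5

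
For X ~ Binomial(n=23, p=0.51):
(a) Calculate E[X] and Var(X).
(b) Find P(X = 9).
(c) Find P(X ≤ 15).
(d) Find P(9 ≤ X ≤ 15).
(a) E[X] = 11.7300, Var(X) = 5.7477
(b) P(X = 9) = 0.087740
(c) P(X ≤ 15) = 0.943304
(d) P(9 ≤ X ≤ 15) = 0.854784

We have X ~ Binomial(n=23, p=0.51).

(a) Moments:
E[X] = 11.7300
Var(X) = 5.7477
σ = √Var(X) = 2.3974

(b) Point probability using PMF:
P(X = 9) = 0.087740

(c) Cumulative probability using CDF:
P(X ≤ 15) = F(15) = 0.943304

(d) Range probability:
P(9 ≤ X ≤ 15) = P(X ≤ 15) - P(X ≤ 8)
                   = F(15) - F(8)
                   = 0.943304 - 0.088520
                   = 0.854784

This means approximately 85.5% of outcomes fall in the interval [9, 15].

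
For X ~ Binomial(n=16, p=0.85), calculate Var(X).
2.0400

We have X ~ Binomial(n=16, p=0.85).

For a Binomial distribution with n=16, p=0.85:
Var(X) = 2.0400

The variance measures the spread of the distribution around the mean.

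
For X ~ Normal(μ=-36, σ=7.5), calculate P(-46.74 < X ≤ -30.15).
0.706233

We have X ~ Normal(μ=-36, σ=7.5).

To find P(-46.74 < X ≤ -30.15), we use:
P(-46.74 < X ≤ -30.15) = P(X ≤ -30.15) - P(X ≤ -46.74)
                 = F(-30.15) - F(-46.74)
                 = 0.782305 - 0.076072
                 = 0.706233

So there's approximately a 70.6% chance that X falls in this range.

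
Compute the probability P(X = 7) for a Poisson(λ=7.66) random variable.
0.144702

We have X ~ Poisson(λ=7.66).

For a Poisson distribution, the PMF gives us the probability of each outcome.

Using the PMF formula:
P(X = 7) = 0.144702

Rounded to 4 decimal places: 0.1447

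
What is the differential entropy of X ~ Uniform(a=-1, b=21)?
3.0910 nats

We have X ~ Uniform(a=-1, b=21).

The differential entropy measures the uncertainty or information content of the distribution.

For a Uniform distribution with a=-1, b=21:
h(X) = 3.0910 nats

(In bits, this would be 4.4594 bits.)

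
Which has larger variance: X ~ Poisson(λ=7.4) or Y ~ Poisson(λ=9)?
Y has larger variance (9.0000 > 7.4000)

Compute the variance for each distribution:

X ~ Poisson(λ=7.4):
Var(X) = 7.4000

Y ~ Poisson(λ=9):
Var(Y) = 9.0000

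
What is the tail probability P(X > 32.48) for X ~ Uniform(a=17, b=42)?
0.380800

We have X ~ Uniform(a=17, b=42).

P(X > 32.48) = 1 - P(X ≤ 32.48)
                = 1 - F(32.48)
                = 1 - 0.619200
                = 0.380800

So there's approximately a 38.1% chance that X exceeds 32.48.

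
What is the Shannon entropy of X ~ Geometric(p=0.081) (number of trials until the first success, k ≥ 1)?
3.4717 nats

We have X ~ Geometric(p=0.081) (number of trials until the first success, k ≥ 1).

The Shannon entropy measures the uncertainty or information content of the distribution.

For a Geometric distribution with p=0.081 (number of trials until the first success, k ≥ 1):
H(X) = 3.4717 nats

(In bits, this would be 5.0086 bits.)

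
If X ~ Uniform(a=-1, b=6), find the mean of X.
2.5000

We have X ~ Uniform(a=-1, b=6).

For a Uniform distribution with a=-1, b=6:
E[X] = 2.5000

This is the expected (average) value of X.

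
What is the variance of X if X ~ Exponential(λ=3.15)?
0.1008

We have X ~ Exponential(λ=3.15).

For an Exponential distribution with λ=3.15:
Var(X) = 0.1008

The variance measures the spread of the distribution around the mean.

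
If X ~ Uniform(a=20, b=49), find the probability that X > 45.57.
0.118276

We have X ~ Uniform(a=20, b=49).

P(X > 45.57) = 1 - P(X ≤ 45.57)
                = 1 - F(45.57)
                = 1 - 0.881724
                = 0.118276

So there's approximately a 11.8% chance that X exceeds 45.57.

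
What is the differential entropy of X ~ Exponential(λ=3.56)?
-0.2698 nats

We have X ~ Exponential(λ=3.56).

The differential entropy measures the uncertainty or information content of the distribution.

For an Exponential distribution with λ=3.56:
h(X) = -0.2698 nats

(In bits, this would be -0.3892 bits.)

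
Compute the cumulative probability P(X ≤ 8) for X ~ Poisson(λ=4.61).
0.954426

We have X ~ Poisson(λ=4.61).

The CDF gives us P(X ≤ k).

Using the CDF:
P(X ≤ 8) = 0.954426

This means there's approximately a 95.4% chance that X is at most 8.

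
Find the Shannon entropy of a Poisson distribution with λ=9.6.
2.5406 nats

We have X ~ Poisson(λ=9.6).

The Shannon entropy measures the uncertainty or information content of the distribution.

For a Poisson distribution with λ=9.6:
H(X) = 2.5406 nats

(In bits, this would be 3.6653 bits.)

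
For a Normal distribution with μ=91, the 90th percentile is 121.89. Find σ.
σ = 24.1036

For X ~ Normal(μ, σ), the p-th percentile satisfies x = μ + z_p × σ,
where z_p = Φ⁻¹(p) is the standard normal quantile.

Step 1: z_{0.9} = Φ⁻¹(0.9) = 1.2816

Step 2: Solve for σ:
121.89 = 91 + 1.2816 × σ
σ = (121.89 - 91) / 1.2816
σ = 30.89 / 1.2816
σ = 24.1036

Verification: μ + z × σ = 91 + 1.2816 × 24.1036 = 121.89 ✓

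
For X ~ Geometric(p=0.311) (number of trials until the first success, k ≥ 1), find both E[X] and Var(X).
E[X] = 3.2154, Var(X) = 7.1236

We have X ~ Geometric(p=0.311) (number of trials until the first success, k ≥ 1).

For a Geometric distribution with p=0.311 (number of trials until the first success, k ≥ 1):

Expected value:
E[X] = 3.2154

Variance:
Var(X) = 7.1236

Standard deviation:
σ = √Var(X) = 2.6690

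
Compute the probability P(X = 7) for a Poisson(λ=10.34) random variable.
0.081023

We have X ~ Poisson(λ=10.34).

For a Poisson distribution, the PMF gives us the probability of each outcome.

Using the PMF formula:
P(X = 7) = 0.081023

Rounded to 4 decimal places: 0.0810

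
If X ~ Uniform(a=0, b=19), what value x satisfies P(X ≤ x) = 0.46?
8.7400

We have X ~ Uniform(a=0, b=19).

We want to find x such that P(X ≤ x) = 0.46.

This is the 46th percentile, which means 46% of values fall below this point.

Using the inverse CDF (quantile function):
x = F⁻¹(0.46) = 8.7400

Verification: P(X ≤ 8.7400) = 0.46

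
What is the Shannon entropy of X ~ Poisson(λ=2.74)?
1.8816 nats

We have X ~ Poisson(λ=2.74).

The Shannon entropy measures the uncertainty or information content of the distribution.

For a Poisson distribution with λ=2.74:
H(X) = 1.8816 nats

(In bits, this would be 2.7146 bits.)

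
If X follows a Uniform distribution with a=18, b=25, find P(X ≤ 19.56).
0.222857

We have X ~ Uniform(a=18, b=25).

The CDF gives us P(X ≤ k).

Using the CDF:
P(X ≤ 19.56) = 0.222857

This means there's approximately a 22.3% chance that X is at most 19.56.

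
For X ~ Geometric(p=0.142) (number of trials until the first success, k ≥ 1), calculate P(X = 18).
0.010509

We have X ~ Geometric(p=0.142) (number of trials until the first success, k ≥ 1).

For a Geometric distribution, the PMF gives us the probability of each outcome.

Using the PMF formula:
P(X = 18) = 0.010509

Rounded to 4 decimal places: 0.0105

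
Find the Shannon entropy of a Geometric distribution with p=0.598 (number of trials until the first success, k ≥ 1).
1.1268 nats

We have X ~ Geometric(p=0.598) (number of trials until the first success, k ≥ 1).

The Shannon entropy measures the uncertainty or information content of the distribution.

For a Geometric distribution with p=0.598 (number of trials until the first success, k ≥ 1):
H(X) = 1.1268 nats

(In bits, this would be 1.6256 bits.)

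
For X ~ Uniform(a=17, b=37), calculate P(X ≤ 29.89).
0.644500

We have X ~ Uniform(a=17, b=37).

The CDF gives us P(X ≤ k).

Using the CDF:
P(X ≤ 29.89) = 0.644500

This means there's approximately a 64.5% chance that X is at most 29.89.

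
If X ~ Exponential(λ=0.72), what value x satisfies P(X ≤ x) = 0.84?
2.5453

We have X ~ Exponential(λ=0.72).

We want to find x such that P(X ≤ x) = 0.84.

This is the 84th percentile, which means 84% of values fall below this point.

Using the inverse CDF (quantile function):
x = F⁻¹(0.84) = 2.5453

Verification: P(X ≤ 2.5453) = 0.84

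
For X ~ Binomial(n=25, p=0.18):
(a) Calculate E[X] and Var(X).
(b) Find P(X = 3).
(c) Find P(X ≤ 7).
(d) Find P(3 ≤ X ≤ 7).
(a) E[X] = 4.5000, Var(X) = 3.6900
(b) P(X = 3) = 0.170392
(c) P(X ≤ 7) = 0.933922
(d) P(3 ≤ X ≤ 7) = 0.787234

We have X ~ Binomial(n=25, p=0.18).

(a) Moments:
E[X] = 4.5000
Var(X) = 3.6900
σ = √Var(X) = 1.9209

(b) Point probability using PMF:
P(X = 3) = 0.170392

(c) Cumulative probability using CDF:
P(X ≤ 7) = F(7) = 0.933922

(d) Range probability:
P(3 ≤ X ≤ 7) = P(X ≤ 7) - P(X ≤ 2)
                   = F(7) - F(2)
                   = 0.933922 - 0.146688
                   = 0.787234

This means approximately 78.7% of outcomes fall in the interval [3, 7].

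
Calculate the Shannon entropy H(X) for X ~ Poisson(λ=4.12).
2.1024 nats

We have X ~ Poisson(λ=4.12).

The Shannon entropy measures the uncertainty or information content of the distribution.

For a Poisson distribution with λ=4.12:
H(X) = 2.1024 nats

(In bits, this would be 3.0331 bits.)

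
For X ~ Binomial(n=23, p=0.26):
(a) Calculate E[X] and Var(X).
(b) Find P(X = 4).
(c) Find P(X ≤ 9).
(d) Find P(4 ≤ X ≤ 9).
(a) E[X] = 5.9800, Var(X) = 4.4252
(b) P(X = 4) = 0.132582
(c) P(X ≤ 9) = 0.947855
(d) P(4 ≤ X ≤ 9) = 0.832777

We have X ~ Binomial(n=23, p=0.26).

(a) Moments:
E[X] = 5.9800
Var(X) = 4.4252
σ = √Var(X) = 2.1036

(b) Point probability using PMF:
P(X = 4) = 0.132582

(c) Cumulative probability using CDF:
P(X ≤ 9) = F(9) = 0.947855

(d) Range probability:
P(4 ≤ X ≤ 9) = P(X ≤ 9) - P(X ≤ 3)
                   = F(9) - F(3)
                   = 0.947855 - 0.115077
                   = 0.832777

This means approximately 83.3% of outcomes fall in the interval [4, 9].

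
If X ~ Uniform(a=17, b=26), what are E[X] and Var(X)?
E[X] = 21.5000, Var(X) = 6.7500

We have X ~ Uniform(a=17, b=26).

For a Uniform distribution with a=17, b=26:

Expected value:
E[X] = 21.5000

Variance:
Var(X) = 6.7500

Standard deviation:
σ = √Var(X) = 2.5981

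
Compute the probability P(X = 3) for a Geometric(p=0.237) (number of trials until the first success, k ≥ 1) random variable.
0.137974

We have X ~ Geometric(p=0.237) (number of trials until the first success, k ≥ 1).

For a Geometric distribution, the PMF gives us the probability of each outcome.

Using the PMF formula:
P(X = 3) = 0.137974

Rounded to 4 decimal places: 0.1380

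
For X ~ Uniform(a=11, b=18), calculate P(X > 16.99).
0.144286

We have X ~ Uniform(a=11, b=18).

P(X > 16.99) = 1 - P(X ≤ 16.99)
                = 1 - F(16.99)
                = 1 - 0.855714
                = 0.144286

So there's approximately a 14.4% chance that X exceeds 16.99.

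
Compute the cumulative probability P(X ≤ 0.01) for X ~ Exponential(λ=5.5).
0.053515

We have X ~ Exponential(λ=5.5).

The CDF gives us P(X ≤ k).

Using the CDF:
P(X ≤ 0.01) = 0.053515

This means there's approximately a 5.4% chance that X is at most 0.01.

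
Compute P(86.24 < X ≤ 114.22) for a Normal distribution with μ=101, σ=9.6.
0.853671

We have X ~ Normal(μ=101, σ=9.6).

To find P(86.24 < X ≤ 114.22), we use:
P(86.24 < X ≤ 114.22) = P(X ≤ 114.22) - P(X ≤ 86.24)
                 = F(114.22) - F(86.24)
                 = 0.915757 - 0.062085
                 = 0.853671

So there's approximately a 85.4% chance that X falls in this range.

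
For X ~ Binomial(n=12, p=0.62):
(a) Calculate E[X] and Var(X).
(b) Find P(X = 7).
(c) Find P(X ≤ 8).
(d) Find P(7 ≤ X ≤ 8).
(a) E[X] = 7.4400, Var(X) = 2.8272
(b) P(X = 7) = 0.220996
(c) P(X ≤ 8) = 0.729639
(d) P(7 ≤ X ≤ 8) = 0.446354

We have X ~ Binomial(n=12, p=0.62).

(a) Moments:
E[X] = 7.4400
Var(X) = 2.8272
σ = √Var(X) = 1.6814

(b) Point probability using PMF:
P(X = 7) = 0.220996

(c) Cumulative probability using CDF:
P(X ≤ 8) = F(8) = 0.729639

(d) Range probability:
P(7 ≤ X ≤ 8) = P(X ≤ 8) - P(X ≤ 6)
                   = F(8) - F(6)
                   = 0.729639 - 0.283285
                   = 0.446354

This means approximately 44.6% of outcomes fall in the interval [7, 8].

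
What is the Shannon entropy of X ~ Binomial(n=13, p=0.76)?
1.8364 nats

We have X ~ Binomial(n=13, p=0.76).

The Shannon entropy measures the uncertainty or information content of the distribution.

For a Binomial distribution with n=13, p=0.76:
H(X) = 1.8364 nats

(In bits, this would be 2.6493 bits.)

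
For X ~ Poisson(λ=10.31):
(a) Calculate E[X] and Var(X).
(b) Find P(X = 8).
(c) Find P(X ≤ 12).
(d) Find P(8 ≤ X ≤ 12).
(a) E[X] = 10.3100, Var(X) = 10.3100
(b) P(X = 8) = 0.105432
(c) P(X ≤ 12) = 0.761303
(d) P(8 ≤ X ≤ 12) = 0.567719

We have X ~ Poisson(λ=10.31).

(a) Moments:
E[X] = 10.3100
Var(X) = 10.3100
σ = √Var(X) = 3.2109

(b) Point probability using PMF:
P(X = 8) = 0.105432

(c) Cumulative probability using CDF:
P(X ≤ 12) = F(12) = 0.761303

(d) Range probability:
P(8 ≤ X ≤ 12) = P(X ≤ 12) - P(X ≤ 7)
                   = F(12) - F(7)
                   = 0.761303 - 0.193584
                   = 0.567719

This means approximately 56.8% of outcomes fall in the interval [8, 12].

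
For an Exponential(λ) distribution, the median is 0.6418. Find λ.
λ = 1.0800

For X ~ Exponential(λ), the CDF is F(x) = 1 - e^(-λx).
The median m satisfies F(m) = 0.5:
1 - e^(-λm) = 0.5
e^(-λm) = 0.5
λm = ln(2)
m = ln(2) / λ

Given m = 0.6418:
λ = ln(2) / 0.6418 = 0.693147 / 0.6418 = 1.0800

Verification: ln(2) / 1.0800 = 0.6418 ✓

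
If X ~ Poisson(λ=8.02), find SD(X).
2.8320

We have X ~ Poisson(λ=8.02).

For a Poisson distribution with λ=8.02:
σ = √Var(X) = 2.8320

The standard deviation is the square root of the variance.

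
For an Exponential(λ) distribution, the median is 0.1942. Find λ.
λ = 3.5692

For X ~ Exponential(λ), the CDF is F(x) = 1 - e^(-λx).
The median m satisfies F(m) = 0.5:
1 - e^(-λm) = 0.5
e^(-λm) = 0.5
λm = ln(2)
m = ln(2) / λ

Given m = 0.1942:
λ = ln(2) / 0.1942 = 0.693147 / 0.1942 = 3.5692

Verification: ln(2) / 3.5692 = 0.1942 ✓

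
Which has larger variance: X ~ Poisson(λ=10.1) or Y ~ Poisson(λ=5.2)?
X has larger variance (10.1000 > 5.2000)

Compute the variance for each distribution:

X ~ Poisson(λ=10.1):
Var(X) = 10.1000

Y ~ Poisson(λ=5.2):
Var(Y) = 5.2000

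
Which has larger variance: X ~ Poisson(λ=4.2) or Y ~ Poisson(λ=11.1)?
Y has larger variance (11.1000 > 4.2000)

Compute the variance for each distribution:

X ~ Poisson(λ=4.2):
Var(X) = 4.2000

Y ~ Poisson(λ=11.1):
Var(Y) = 11.1000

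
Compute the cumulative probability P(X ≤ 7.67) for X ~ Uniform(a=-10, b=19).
0.609310

We have X ~ Uniform(a=-10, b=19).

The CDF gives us P(X ≤ k).

Using the CDF:
P(X ≤ 7.67) = 0.609310

This means there's approximately a 60.9% chance that X is at most 7.67.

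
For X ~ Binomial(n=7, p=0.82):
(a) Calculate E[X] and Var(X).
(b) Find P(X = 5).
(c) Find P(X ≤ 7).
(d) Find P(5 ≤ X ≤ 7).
(a) E[X] = 5.7400, Var(X) = 1.0332
(b) P(X = 5) = 0.252251
(c) P(X ≤ 7) = 1.000000
(d) P(5 ≤ X ≤ 7) = 0.884585

We have X ~ Binomial(n=7, p=0.82).

(a) Moments:
E[X] = 5.7400
Var(X) = 1.0332
σ = √Var(X) = 1.0165

(b) Point probability using PMF:
P(X = 5) = 0.252251

(c) Cumulative probability using CDF:
P(X ≤ 7) = F(7) = 1.000000

(d) Range probability:
P(5 ≤ X ≤ 7) = P(X ≤ 7) - P(X ≤ 4)
                   = F(7) - F(4)
                   = 1.000000 - 0.115415
                   = 0.884585

This means approximately 88.5% of outcomes fall in the interval [5, 7].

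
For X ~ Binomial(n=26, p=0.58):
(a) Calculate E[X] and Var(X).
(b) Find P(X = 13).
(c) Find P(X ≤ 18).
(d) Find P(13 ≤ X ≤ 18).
(a) E[X] = 15.0800, Var(X) = 6.3336
(b) P(X = 13) = 0.110627
(c) P(X ≤ 18) = 0.915030
(d) P(13 ≤ X ≤ 18) = 0.762321

We have X ~ Binomial(n=26, p=0.58).

(a) Moments:
E[X] = 15.0800
Var(X) = 6.3336
σ = √Var(X) = 2.5167

(b) Point probability using PMF:
P(X = 13) = 0.110627

(c) Cumulative probability using CDF:
P(X ≤ 18) = F(18) = 0.915030

(d) Range probability:
P(13 ≤ X ≤ 18) = P(X ≤ 18) - P(X ≤ 12)
                   = F(18) - F(12)
                   = 0.915030 - 0.152709
                   = 0.762321

This means approximately 76.2% of outcomes fall in the interval [13, 18].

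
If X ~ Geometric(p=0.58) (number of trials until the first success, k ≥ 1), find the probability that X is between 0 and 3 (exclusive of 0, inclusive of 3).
0.925912

We have X ~ Geometric(p=0.58) (number of trials until the first success, k ≥ 1).

To find P(0 < X ≤ 3), we use:
P(0 < X ≤ 3) = P(X ≤ 3) - P(X ≤ 0)
                 = F(3) - F(0)
                 = 0.925912 - 0.000000
                 = 0.925912

So there's approximately a 92.6% chance that X falls in this range.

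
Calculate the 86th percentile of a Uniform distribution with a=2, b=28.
24.3600

We have X ~ Uniform(a=2, b=28).

We want to find x such that P(X ≤ x) = 0.86.

This is the 86th percentile, which means 86% of values fall below this point.

Using the inverse CDF (quantile function):
x = F⁻¹(0.86) = 24.3600

Verification: P(X ≤ 24.3600) = 0.86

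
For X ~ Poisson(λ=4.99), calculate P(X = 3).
0.140936

We have X ~ Poisson(λ=4.99).

For a Poisson distribution, the PMF gives us the probability of each outcome.

Using the PMF formula:
P(X = 3) = 0.140936

Rounded to 4 decimal places: 0.1409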